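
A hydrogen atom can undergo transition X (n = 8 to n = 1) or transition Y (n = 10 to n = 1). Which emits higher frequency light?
10 → 1

Calculate the energy for each transition:

Transition 8 → 1:
ΔE₁ = |E_1 - E_8| = |-13.6057/1² - (-13.6057/8²)|
ΔE₁ = |-13.60570000000 - (-0.21258906250)| = 13.39311094 eV

Transition 10 → 1:
ΔE₂ = |E_1 - E_10| = |-13.6057/1² - (-13.6057/10²)|
ΔE₂ = |-13.60570000000 - (-0.13605700000)| = 13.46964300 eV

Since 13.46964300 eV > 13.39311094 eV, the transition 10 → 1 emits the more energetic photon.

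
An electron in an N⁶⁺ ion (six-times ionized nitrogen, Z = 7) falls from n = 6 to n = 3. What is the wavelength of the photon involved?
22.3167 nm

First, find the transition energy using E_n = -13.6057 Z² / n² eV:
E_6 = -13.6057 × 7² / 6² = -18.518869 eV
E_3 = -13.6057 × 7² / 3² = -74.075478 eV

Photon energy: |ΔE| = |E_3 - E_6| = 55.556609 eV

Convert to wavelength using E = hc/λ with hc = 1239.84 eV·nm:
λ = hc/E = 1239.84 eV·nm / 55.556609 eV
λ = 22.3167 nm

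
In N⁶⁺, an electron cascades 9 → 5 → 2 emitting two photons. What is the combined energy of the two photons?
158.4392 eV

The energy levels of N⁶⁺ are E_n = -13.6057 × 7² / n² eV.

First transition (9 → 5):
ΔE₁ = |E_5 - E_9|
ΔE₁ = |-26.6671720000 - (-8.2306086420)| = 18.4365634 eV

Second transition (5 → 2):
ΔE₂ = |E_2 - E_5|
ΔE₂ = |-166.6698250000 - (-26.6671720000)| = 140.0026530 eV

Total energy released:
E_total = ΔE₁ + ΔE₂ = 18.4365634 + 140.0026530 = 158.4392 eV

Note: This equals the direct transition 9 → 2: 158.4392 eV ✓
Energy is conserved regardless of the path taken.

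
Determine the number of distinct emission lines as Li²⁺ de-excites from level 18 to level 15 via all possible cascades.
6

The electron can occupy levels n = 15, 16, ..., 18 during de-excitation — that is m = 18 - 15 + 1 = 4 distinct levels.

The number of distinct spectral lines equals the number of ways to choose 2 of these m levels (each pair gives one possible emission transition):

Number of lines = m(m-1)/2 = 4×3/2 = 6

These correspond to all possible transitions between the 4 levels:
18 → 17, 18 → 16, 18 → 15, 17 → 16, 17 → 15, 16 → 15

Each transition produces a photon with a unique energy (and thus wavelength). This count does not depend on Z.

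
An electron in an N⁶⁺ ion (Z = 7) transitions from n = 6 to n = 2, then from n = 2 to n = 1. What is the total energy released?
648.1604 eV

The energy levels of N⁶⁺ are E_n = -13.6057 × 7² / n² eV.

First transition (6 → 2):
ΔE₁ = |E_2 - E_6|
ΔE₁ = |-166.6698250000 - (-18.5188694444)| = 148.1509556 eV

Second transition (2 → 1):
ΔE₂ = |E_1 - E_2|
ΔE₂ = |-666.6793000000 - (-166.6698250000)| = 500.0094750 eV

Total energy released:
E_total = ΔE₁ + ΔE₂ = 148.1509556 + 500.0094750 = 648.1604 eV

Note: This equals the direct transition 6 → 1: 648.1604 eV ✓
Energy is conserved regardless of the path taken.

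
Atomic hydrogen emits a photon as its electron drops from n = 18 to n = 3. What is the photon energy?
1.47 eV

The energy levels are E_n = -13.6057 eV / n².

Energy at n = 18: E_18 = -13.6057 / 18² = -0.04199 eV
Energy at n = 3: E_3 = -13.6057 / 3² = -1.51174 eV

For emission (electron falling to lower state), the photon energy is:
E_photon = E_18 - E_3 = |-0.04199 - (-1.51174)|
E_photon = 1.47 eV

This energy is carried away by the emitted photon.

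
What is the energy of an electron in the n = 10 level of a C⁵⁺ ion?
-4.898052 eV

For hydrogen-like ions, the energy levels scale with Z²:
E_n = -13.6057 Z² / n² eV

For C⁵⁺ (Z = 6) at n = 10:
E_10 = -13.6057 × 6² / 10²
E_10 = -13.6057 × 36 / 100
E_10 = -489.8052 / 100
E_10 = -4.898052 eV

The energy is 36 times more negative than hydrogen at the same n due to the stronger nuclear charge.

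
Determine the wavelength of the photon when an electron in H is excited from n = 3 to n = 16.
850.0222 nm

First, find the transition energy using E_n = -13.6057 / n² eV:
E_3 = -13.6057 / 3² = -1.51174444 eV
E_16 = -13.6057 / 16² = -0.05314727 eV

Photon energy: |ΔE| = |E_16 - E_3| = 1.45859717 eV

Convert to wavelength using E = hc/λ with hc = 1239.84 eV·nm:
λ = hc/E = 1239.84 eV·nm / 1.45859717 eV
λ = 850.0222 nm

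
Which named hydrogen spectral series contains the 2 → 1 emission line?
Lyman series

The spectral series in hydrogen are named based on the final (lower) energy level:
- Lyman series: n_final = 1 (ultraviolet)
- Balmer series: n_final = 2 (visible/near-UV)
- Paschen series: n_final = 3 (infrared)
- Brackett series: n_final = 4 (infrared)
- Pfund series: n_final = 5 (far infrared)

Since this transition ends at n = 1, it belongs to the Lyman series.

For reference, this 2 → 1 line has photon energy
ΔE = 13.6057 eV × (1/1² - 1/2²) = 10.204275000 eV,
corresponding to wavelength λ = hc/ΔE = 1239.84 eV·nm / 10.204275000 eV = 121.502018 nm in the ultraviolet region.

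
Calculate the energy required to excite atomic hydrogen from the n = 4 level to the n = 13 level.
0.76985 eV

The energy levels of a hydrogen-like atom are E_n = -13.6057 eV / n².

Energy at n = 4: E_4 = -13.6057 / 4² = -0.85035625 eV
Energy at n = 13: E_13 = -13.6057 / 13² = -0.08050710 eV

The excitation energy is the difference:
ΔE = E_13 - E_4
ΔE = -0.08050710 - (-0.85035625)
ΔE = 0.76985 eV

Since this is positive, energy must be absorbed (photon absorption).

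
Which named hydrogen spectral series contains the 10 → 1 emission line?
Lyman series

The spectral series in hydrogen are named based on the final (lower) energy level:
- Lyman series: n_final = 1 (ultraviolet)
- Balmer series: n_final = 2 (visible/near-UV)
- Paschen series: n_final = 3 (infrared)
- Brackett series: n_final = 4 (infrared)
- Pfund series: n_final = 5 (far infrared)

Since this transition ends at n = 1, it belongs to the Lyman series.

For reference, this 10 → 1 line has photon energy
ΔE = 13.6057 eV × (1/1² - 1/10²) = 13.4696430 eV,
corresponding to wavelength λ = hc/ΔE = 1239.84 eV·nm / 13.4696430 eV = 92.04698 nm in the ultraviolet region.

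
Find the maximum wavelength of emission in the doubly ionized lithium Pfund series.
828.42285 nm

The longest wavelength corresponds to the smallest energy transition in the series.
The Pfund series has all transitions ending at n_f = 5.

For Li²⁺ (Z = 3), the first line (α-line) is the jump from n = 6 to n = 5:
E_6 = -13.6057 × 3² / 6² = -3.401425000 eV
E_5 = -13.6057 × 3² / 5² = -4.898052000 eV
ΔE = E_6 - E_5 = 1.496627000 eV

λ = hc/E = 1239.84 eV·nm / 1.496627000 eV
λ = 828.42285 nm

This is the α-line of the Pfund series in Li²⁺.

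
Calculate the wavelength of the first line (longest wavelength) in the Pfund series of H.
7455.80562 nm

The longest wavelength corresponds to the smallest energy transition in the series.
The Pfund series has all transitions ending at n_f = 5.

For H, the first line (α-line) is the jump from n = 6 to n = 5:
E_6 = -13.6057 / 6² = -0.37793611111 eV
E_5 = -13.6057 / 5² = -0.54422800000 eV
ΔE = E_6 - E_5 = 0.16629188889 eV

λ = hc/E = 1239.84 eV·nm / 0.16629188889 eV
λ = 7455.80562 nm

This is the α-line of the Pfund series in H.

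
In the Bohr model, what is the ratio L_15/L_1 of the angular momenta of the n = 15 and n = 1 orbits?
15.00

In the Bohr model, L_n = nℏ, so the ratio is purely the ratio of quantum numbers:

L_15/L_1 = 15ℏ / 1ℏ = 15/1 = 15.00

The angular momentum scales linearly with n.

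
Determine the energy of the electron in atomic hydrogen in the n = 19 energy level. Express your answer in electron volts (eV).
-0.0377 eV

The energy levels of a hydrogen-like atom are given by:
E_n = -13.6057 eV / n²

For n = 19:
E_19 = -13.6057 eV / 19²
E_19 = -13.6057 eV / 361
E_19 = -0.0377 eV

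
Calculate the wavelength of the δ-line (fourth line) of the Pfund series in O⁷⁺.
51.487 nm

The lines of a series are numbered from the longest wavelength (smallest ΔE) outward; the fourth line is the transition from n = n_f + 4 to n_f.
The Pfund series has all transitions ending at n_f = 5.

For O⁷⁺ (Z = 8), the fourth line (δ-line) is the jump from n = 9 to n = 5:
E_9 = -13.6057 × 8² / 9² = -10.75018 eV
E_5 = -13.6057 × 8² / 5² = -34.83059 eV
ΔE = E_9 - E_5 = 24.08041 eV

λ = hc/E = 1239.84 eV·nm / 24.08041 eV
λ = 51.487 nm

This is the δ-line of the Pfund series in O⁷⁺.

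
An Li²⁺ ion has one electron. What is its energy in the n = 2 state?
-30.613 eV

For hydrogen-like ions, the energy levels scale with Z²:
E_n = -13.6057 Z² / n² eV

For Li²⁺ (Z = 3) at n = 2:
E_2 = -13.6057 × 3² / 2²
E_2 = -13.6057 × 9 / 4
E_2 = -122.4513 / 4
E_2 = -30.613 eV

The energy is 9 times more negative than hydrogen at the same n due to the stronger nuclear charge.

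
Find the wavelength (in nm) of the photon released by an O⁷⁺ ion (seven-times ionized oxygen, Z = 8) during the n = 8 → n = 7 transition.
297.68 nm

First, find the transition energy using E_n = -13.6057 Z² / n² eV:
E_8 = -13.6057 × 8² / 8² = -13.605700 eV
E_7 = -13.6057 × 8² / 7² = -17.770710 eV

Photon energy: |ΔE| = |E_7 - E_8| = 4.165010 eV

Convert to wavelength using E = hc/λ with hc = 1239.84 eV·nm:
λ = hc/E = 1239.84 eV·nm / 4.165010 eV
λ = 297.68 nm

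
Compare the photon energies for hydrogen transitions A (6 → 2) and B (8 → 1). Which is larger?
8 → 1

Calculate the energy for each transition:

Transition 6 → 2:
ΔE₁ = |E_2 - E_6| = |-13.6057/2² - (-13.6057/6²)|
ΔE₁ = |-3.4014250000 - (-0.3779361111)| = 3.0234889 eV

Transition 8 → 1:
ΔE₂ = |E_1 - E_8| = |-13.6057/1² - (-13.6057/8²)|
ΔE₂ = |-13.6057000000 - (-0.2125890625)| = 13.3931109 eV

Since 13.3931109 eV > 3.0234889 eV, the transition 8 → 1 emits the more energetic photon.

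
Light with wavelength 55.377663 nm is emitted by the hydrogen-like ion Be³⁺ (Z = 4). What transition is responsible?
n = 11 → n = 3

First, find the photon energy from the wavelength (hc = 1239.84 eV·nm):
E = hc/λ = 1239.84 eV·nm / 55.377663 nm = 22.388810 eV

The energy levels of Be³⁺ satisfy E_n = -13.6057 × 4² / n² eV, so an emission n_i → n_f releases
ΔE = 13.6057 × 4² × (1/n_f² − 1/n_i²) eV.

Setting ΔE equal to the photon energy:
1/n_f² − 1/n_i² = 22.388810 / (13.6057 × 4²) = 0.10284665

Since 1/n_i² must be positive, we need 1/n_f² > 0.10284665, i.e. n_f ≤ 3. For each allowed n_f, solve n_i = (1/n_f² − 0.10284665)^(−1/2) and check whether it is a whole number:
  n_f = 1: 1/n_i² = 1.00000000 − 0.10284665 = 0.89715335 → n_i = 1.056  (not an integer) ✗
  n_f = 2: 1/n_i² = 0.25000000 − 0.10284665 = 0.14715335 → n_i = 2.607  (not an integer) ✗
  n_f = 3: 1/n_i² = 0.11111111 − 0.10284665 = 0.00826446 → n_i = 11.000  → integer, n_i = 11 ✓

Only n_f = 3 gives an integer upper level, n_i = 11.

The transition is from n = 11 to n = 3 (emission).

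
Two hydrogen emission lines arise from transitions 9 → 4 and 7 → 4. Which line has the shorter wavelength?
9 → 4

Calculate the energy for each transition:

Transition 9 → 4:
ΔE₁ = |E_4 - E_9| = |-13.6057/4² - (-13.6057/9²)|
ΔE₁ = |-0.85035625 - (-0.16797160)| = 0.68238 eV

Transition 7 → 4:
ΔE₂ = |E_4 - E_7| = |-13.6057/4² - (-13.6057/7²)|
ΔE₂ = |-0.85035625 - (-0.27766735)| = 0.57269 eV

Since 0.68238 eV > 0.57269 eV, the transition 9 → 4 emits the more energetic photon.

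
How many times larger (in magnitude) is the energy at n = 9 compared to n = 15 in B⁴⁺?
2.777778

Using E_n = -13.6057 Z² / n² eV with Z = 5:

E_9 = -13.6057 × 5² / 9² = -340.1425 / 81 = -4.199290123457 eV
E_15 = -13.6057 × 5² / 15² = -340.1425 / 225 = -1.511744444444 eV

The ratio is:
E_9/E_15 = (-4.199290123457) / (-1.511744444444)
E_9/E_15 = (-340.1425/81) / (-340.1425/225)
E_9/E_15 = 225/81
E_9/E_15 = 2.777778
(Note: the Z² factors cancel in the ratio.)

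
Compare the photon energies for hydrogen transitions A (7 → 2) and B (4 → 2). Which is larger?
7 → 2

Calculate the energy for each transition:

Transition 7 → 2:
ΔE₁ = |E_2 - E_7| = |-13.6057/2² - (-13.6057/7²)|
ΔE₁ = |-3.401425000000 - (-0.277667346939)| = 3.123757653 eV

Transition 4 → 2:
ΔE₂ = |E_2 - E_4| = |-13.6057/2² - (-13.6057/4²)|
ΔE₂ = |-3.401425000000 - (-0.850356250000)| = 2.551068750 eV

Since 3.123757653 eV > 2.551068750 eV, the transition 7 → 2 emits the more energetic photon.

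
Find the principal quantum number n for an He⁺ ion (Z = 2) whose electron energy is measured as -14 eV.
n = 2

The exact energy levels follow E_n = -13.6057 Z² / n² eV with Z = 2.

The measured value (-14 eV) is reported to only 2 significant figures, so we must test candidate n values and see which one matches to that precision.

Candidate energies:
  n = 1:  E = -13.6057 × 2² / 1² = -54.42280 eV
  n = 2:  E = -13.6057 × 2² / 2² = -13.60570 eV  ← matches
  n = 3:  E = -13.6057 × 2² / 3² = -6.04698 eV
  n = 4:  E = -13.6057 × 2² / 4² = -3.40143 eV

Checking against the measurement of -14 eV (2 sig figs), only n = 2 agrees:
E_2 = -13.60570 eV, which rounds to -14 eV ✓

Therefore n = 2.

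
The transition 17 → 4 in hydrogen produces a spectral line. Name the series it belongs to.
Brackett series

The spectral series in hydrogen are named based on the final (lower) energy level:
- Lyman series: n_final = 1 (ultraviolet)
- Balmer series: n_final = 2 (visible/near-UV)
- Paschen series: n_final = 3 (infrared)
- Brackett series: n_final = 4 (infrared)
- Pfund series: n_final = 5 (far infrared)

Since this transition ends at n = 4, it belongs to the Brackett series.

For reference, this 17 → 4 line has photon energy
ΔE = 13.6057 eV × (1/4² - 1/17²) = 0.803277703 eV,
corresponding to wavelength λ = hc/ΔE = 1239.84 eV·nm / 0.803277703 eV = 1543.476 nm in the infrared region.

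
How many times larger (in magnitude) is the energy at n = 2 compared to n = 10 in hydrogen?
25.00000

Using E_n = -13.6057 Z² / n² eV with Z = 1:

E_2 = -13.6057 / 2² = -13.6057 / 4 = -3.40142500000 eV
E_10 = -13.6057 / 10² = -13.6057 / 100 = -0.13605700000 eV

The ratio is:
E_2/E_10 = (-3.40142500000) / (-0.13605700000)
E_2/E_10 = (-13.6057/4) / (-13.6057/100)
E_2/E_10 = 100/4
E_2/E_10 = 25.00000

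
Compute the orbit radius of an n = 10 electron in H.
5.29177 nm (or 52.91772 Å)

The Bohr radius formula is:
r_n = n² a₀ / Z

where a₀ = 0.05291772 nm is the Bohr radius.

For H (Z = 1) at n = 10:
r_10 = 10² × 0.05291772 nm / 1
r_10 = 100 × 0.05291772 nm / 1
r_10 = 5.291772 nm / 1
r_10 = 5.29177 nm

The electron orbits at approximately 5.29177 nm from the nucleus.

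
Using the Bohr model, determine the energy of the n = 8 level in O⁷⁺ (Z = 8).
-13.606 eV

For hydrogen-like ions, the energy levels scale with Z²:
E_n = -13.6057 Z² / n² eV

For O⁷⁺ (Z = 8) at n = 8:
E_8 = -13.6057 × 8² / 8²
E_8 = -13.6057 × 64 / 64
E_8 = -870.7648 / 64
E_8 = -13.606 eV

The energy is 64 times more negative than hydrogen at the same n due to the stronger nuclear charge.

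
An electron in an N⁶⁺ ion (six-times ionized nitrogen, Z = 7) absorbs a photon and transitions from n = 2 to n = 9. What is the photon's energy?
158.4392 eV

The energy levels of a hydrogen-like atom are E_n = -13.6057 Z² eV / n².

Energy at n = 2: E_2 = -13.6057 × 7² / 2² = -166.6698250 eV
Energy at n = 9: E_9 = -13.6057 × 7² / 9² = -8.2306086 eV

The excitation energy is the difference:
ΔE = E_9 - E_2
ΔE = -8.2306086 - (-166.6698250)
ΔE = 158.4392 eV

Since this is positive, energy must be absorbed (photon absorption).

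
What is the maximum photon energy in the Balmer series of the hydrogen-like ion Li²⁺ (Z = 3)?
30.61283 eV

The series limit corresponds to the transition from n = ∞ to n = 2.
This is the highest energy (shortest wavelength) transition in the Balmer series.

E_∞ = 0 eV
E_2 = -13.6057 × 3² / 2² = -30.61283 eV

Energy at series limit:
ΔE = E_∞ - E_2 = 0 - (-30.61283) = 30.61283 eV

This energy equals the ionization energy from the n = 2 state of Li²⁺.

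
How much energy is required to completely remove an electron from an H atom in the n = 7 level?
0.277667 eV

The ionization energy is the energy needed to remove the electron completely (n → ∞).

For hydrogen, E_n = -13.6057 eV / n².

At n = 7: E_7 = -13.6057 / 7² = -0.277667347 eV
At n = ∞: E_∞ = 0 eV

Ionization energy = E_∞ - E_7 = 0 - (-0.277667347) = 0.277667347 eV
Ionization energy ≈ 0.277667 eV

This is also called the binding energy of the electron in state n = 7.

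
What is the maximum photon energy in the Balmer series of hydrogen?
3.4014 eV

The series limit corresponds to the transition from n = ∞ to n = 2.
This is the highest energy (shortest wavelength) transition in the Balmer series.

E_∞ = 0 eV
E_2 = -13.6057 / 2² = -3.4014 eV

Energy at series limit:
ΔE = E_∞ - E_2 = 0 - (-3.4014) = 3.4014 eV

This energy equals the ionization energy from the n = 2 state of hydrogen.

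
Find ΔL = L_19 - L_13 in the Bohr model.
6.3274e-34 J·s (or 6ℏ)

In the Bohr model, L_n = nℏ where ℏ = 1.054572e-34 J·s.

L_19 = 19ℏ = 2.003687e-33 J·s
L_13 = 13ℏ = 1.370944e-33 J·s

ΔL = L_19 - L_13 = (19 - 13)ℏ = 6ℏ
ΔL = 6 × 1.054572e-34 J·s = 6.3274e-34 J·s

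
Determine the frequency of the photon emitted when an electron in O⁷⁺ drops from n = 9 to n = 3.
2.08e+16 Hz

First, find the transition energy:
E_9 = -13.6057 × 8² / 9² = -10.75018272 eV
E_3 = -13.6057 × 8² / 3² = -96.75164444 eV
|ΔE| = |E_3 - E_9| = 86.00146172 eV

Convert to Joules: E = 86.00146172 eV × (1.602177 × 10⁻¹⁹ J/eV) = 1.3779e-17 J

Using E = hf:
f = E/h = 1.3779e-17 J / (6.62607 × 10⁻³⁴ J·s)
f = 2.08e+16 Hz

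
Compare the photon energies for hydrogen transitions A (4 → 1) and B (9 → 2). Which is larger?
4 → 1

Calculate the energy for each transition:

Transition 4 → 1:
ΔE₁ = |E_1 - E_4| = |-13.6057/1² - (-13.6057/4²)|
ΔE₁ = |-13.60570000000 - (-0.85035625000)| = 12.75534375 eV

Transition 9 → 2:
ΔE₂ = |E_2 - E_9| = |-13.6057/2² - (-13.6057/9²)|
ΔE₂ = |-3.40142500000 - (-0.16797160494)| = 3.23345340 eV

Since 12.75534375 eV > 3.23345340 eV, the transition 4 → 1 emits the more energetic photon.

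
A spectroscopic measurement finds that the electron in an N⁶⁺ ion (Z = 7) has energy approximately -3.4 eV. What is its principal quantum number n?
n = 14

The exact energy levels follow E_n = -13.6057 Z² / n² eV with Z = 7.

The measured value (-3.4 eV) is reported to only 2 significant figures, so we must test candidate n values and see which one matches to that precision.

Candidate energies:
  n = 12:  E = -13.6057 × 7² / 12² = -4.62972 eV
  n = 13:  E = -13.6057 × 7² / 13² = -3.94485 eV
  n = 14:  E = -13.6057 × 7² / 14² = -3.40143 eV  ← matches
  n = 15:  E = -13.6057 × 7² / 15² = -2.96302 eV
  n = 16:  E = -13.6057 × 7² / 16² = -2.60422 eV

Checking against the measurement of -3.4 eV (2 sig figs), only n = 14 agrees:
E_14 = -3.40143 eV, which rounds to -3.4 eV ✓

Therefore n = 14.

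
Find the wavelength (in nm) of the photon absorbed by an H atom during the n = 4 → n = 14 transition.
1587.63 nm

First, find the transition energy using E_n = -13.6057 / n² eV:
E_4 = -13.6057 / 4² = -0.85035625 eV
E_14 = -13.6057 / 14² = -0.06941684 eV

Photon energy: |ΔE| = |E_14 - E_4| = 0.78093941 eV

Convert to wavelength using E = hc/λ with hc = 1239.84 eV·nm:
λ = hc/E = 1239.84 eV·nm / 0.78093941 eV
λ = 1587.63 nm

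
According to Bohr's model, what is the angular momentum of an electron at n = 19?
2.00369e-33 J·s (or 19ℏ)

In the Bohr model, angular momentum is quantized:
L = nℏ

where ℏ = h/(2π) = 1.0545718e-34 J·s

For n = 19:
L = 19 × 1.0545718e-34 J·s
L = 2.00369e-33 J·s

This can also be written as L = 19ℏ.
The angular momentum is an integer multiple of the reduced Planck constant.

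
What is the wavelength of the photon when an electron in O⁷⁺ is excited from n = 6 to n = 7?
193.21 nm

First, find the transition energy using E_n = -13.6057 Z² / n² eV:
E_6 = -13.6057 × 8² / 6² = -24.187911 eV
E_7 = -13.6057 × 8² / 7² = -17.770710 eV

Photon energy: |ΔE| = |E_7 - E_6| = 6.417201 eV

Convert to wavelength using E = hc/λ with hc = 1239.84 eV·nm:
λ = hc/E = 1239.84 eV·nm / 6.417201 eV
λ = 193.21 nm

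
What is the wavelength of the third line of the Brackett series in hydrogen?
2164.94504 nm

The lines of a series are numbered from the longest wavelength (smallest ΔE) outward; the third line is the transition from n = n_f + 3 to n_f.
The Brackett series has all transitions ending at n_f = 4.

For H, the third line (γ-line) is the jump from n = 7 to n = 4:
E_7 = -13.6057 / 7² = -0.27766734694 eV
E_4 = -13.6057 / 4² = -0.85035625000 eV
ΔE = E_7 - E_4 = 0.57268890306 eV

λ = hc/E = 1239.84 eV·nm / 0.57268890306 eV
λ = 2164.94504 nm

This is the γ-line of the Brackett series in H.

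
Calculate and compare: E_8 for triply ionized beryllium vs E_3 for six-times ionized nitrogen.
N⁶⁺ at n = 3 (E = -74.0755 eV)

Using E_n = -13.6057 Z² / n² eV:

Be³⁺ (Z = 4) at n = 8:
E = -13.6057 × 4² / 8² = -13.6057 × 16 / 64 = -3.4014250 eV

N⁶⁺ (Z = 7) at n = 3:
E = -13.6057 × 7² / 3² = -13.6057 × 49 / 9 = -74.0754778 eV

Since -74.0754778 eV < -3.4014250 eV,
N⁶⁺ at n = 3 is more tightly bound (requires more energy to ionize).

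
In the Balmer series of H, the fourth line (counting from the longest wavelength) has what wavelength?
410.0693 nm

The lines of a series are numbered from the longest wavelength (smallest ΔE) outward; the fourth line is the transition from n = n_f + 4 to n_f.
The Balmer series has all transitions ending at n_f = 2.

For H, the fourth line (δ-line) is the jump from n = 6 to n = 2:
E_6 = -13.6057 / 6² = -0.37793611 eV
E_2 = -13.6057 / 2² = -3.40142500 eV
ΔE = E_6 - E_2 = 3.02348889 eV

λ = hc/E = 1239.84 eV·nm / 3.02348889 eV
λ = 410.0693 nm

This is the δ-line of the Balmer series in H.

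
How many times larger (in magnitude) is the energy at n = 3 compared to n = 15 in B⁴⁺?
25.00000

Using E_n = -13.6057 Z² / n² eV with Z = 5:

E_3 = -13.6057 × 5² / 3² = -340.1425 / 9 = -37.79361111111 eV
E_15 = -13.6057 × 5² / 15² = -340.1425 / 225 = -1.51174444444 eV

The ratio is:
E_3/E_15 = (-37.79361111111) / (-1.51174444444)
E_3/E_15 = (-340.1425/9) / (-340.1425/225)
E_3/E_15 = 225/9
E_3/E_15 = 25.00000
(Note: the Z² factors cancel in the ratio.)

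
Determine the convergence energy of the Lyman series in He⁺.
54.4228 eV

The series limit corresponds to the transition from n = ∞ to n = 1.
This is the highest energy (shortest wavelength) transition in the Lyman series.

E_∞ = 0 eV
E_1 = -13.6057 × 2² / 1² = -54.4228 eV

Energy at series limit:
ΔE = E_∞ - E_1 = 0 - (-54.4228) = 54.4228 eV

This energy equals the ionization energy from the n = 1 state of He⁺.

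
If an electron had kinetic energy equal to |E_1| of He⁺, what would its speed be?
4.37539e+06 m/s (or 1.459471% of c)

The binding energy at n = 1 for He⁺ is:
E_1 = -13.6057 × 2²/1² = -54.42280000 eV
|E_1| = 54.42280000 eV

Convert to Joules:
KE = 54.42280000 eV × (1.602177 × 10⁻¹⁹ J/eV) = 8.7194958e-18 J

Using KE = ½mv²:
v = √(2·KE/m_e)
v = √(2 × 8.7194958e-18 J / 9.10938 × 10⁻³¹ kg)
v = 4.37539e+06 m/s

This is approximately 1.459471% the speed of light.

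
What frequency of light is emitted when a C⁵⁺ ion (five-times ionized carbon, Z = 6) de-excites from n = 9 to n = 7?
9.549e+14 Hz

First, find the transition energy:
E_9 = -13.6057 × 6² / 9² = -6.04697778 eV
E_7 = -13.6057 × 6² / 7² = -9.99602449 eV
|ΔE| = |E_7 - E_9| = 3.94904671 eV

Convert to Joules: E = 3.94904671 eV × (1.602177 × 10⁻¹⁹ J/eV) = 6.32707e-19 J

Using E = hf:
f = E/h = 6.32707e-19 J / (6.62607 × 10⁻³⁴ J·s)
f = 9.549e+14 Hz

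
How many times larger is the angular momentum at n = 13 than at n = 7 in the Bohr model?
1.857143

In the Bohr model, L_n = nℏ, so the ratio is purely the ratio of quantum numbers:

L_13/L_7 = 13ℏ / 7ℏ = 13/7 = 1.857143

The angular momentum scales linearly with n.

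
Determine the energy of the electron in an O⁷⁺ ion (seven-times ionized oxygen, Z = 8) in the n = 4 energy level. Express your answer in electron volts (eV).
-54.422800 eV

The energy levels of a hydrogen-like atom are given by:
E_n = -13.6057 Z² / n² eV  (with Z = 8 for O⁷⁺)

For n = 4:
E_4 = -13.6057 × 8² / 4²
E_4 = -13.6057 × 64 / 16
E_4 = -54.422800 eV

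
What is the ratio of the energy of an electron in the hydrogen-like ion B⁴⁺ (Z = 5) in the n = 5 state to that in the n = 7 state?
1.960

Using E_n = -13.6057 Z² / n² eV with Z = 5:

E_5 = -13.6057 × 5² / 5² = -340.1425 / 25 = -13.605700000 eV
E_7 = -13.6057 × 5² / 7² = -340.1425 / 49 = -6.941683673 eV

The ratio is:
E_5/E_7 = (-13.605700000) / (-6.941683673)
E_5/E_7 = (-340.1425/25) / (-340.1425/49)
E_5/E_7 = 49/25
E_5/E_7 = 1.960
(Note: the Z² factors cancel in the ratio.)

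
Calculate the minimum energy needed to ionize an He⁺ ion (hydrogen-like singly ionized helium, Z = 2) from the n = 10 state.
0.544228 eV

The ionization energy is the energy needed to remove the electron completely (n → ∞).

For a hydrogen-like ion with Z = 2, E_n = -13.6057 Z² / n² eV.

At n = 10: E_10 = -13.6057 × 2² / 10² = -0.544228000 eV
At n = ∞: E_∞ = 0 eV

Ionization energy = E_∞ - E_10 = 0 - (-0.544228000) = 0.544228000 eV
Ionization energy ≈ 0.544228 eV

This is also called the binding energy of the electron in state n = 10.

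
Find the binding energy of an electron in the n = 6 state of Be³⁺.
6.0470 eV

The ionization energy is the energy needed to remove the electron completely (n → ∞).

For a hydrogen-like ion with Z = 4, E_n = -13.6057 Z² / n² eV.

At n = 6: E_6 = -13.6057 × 4² / 6² = -6.0469778 eV
At n = ∞: E_∞ = 0 eV

Ionization energy = E_∞ - E_6 = 0 - (-6.0469778) = 6.0469778 eV
Ionization energy ≈ 6.0470 eV

This is also called the binding energy of the electron in state n = 6.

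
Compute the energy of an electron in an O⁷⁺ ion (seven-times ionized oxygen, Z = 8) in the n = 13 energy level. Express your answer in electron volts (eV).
-5.15245 eV

The energy levels of a hydrogen-like atom are given by:
E_n = -13.6057 Z² / n² eV  (with Z = 8 for O⁷⁺)

For n = 13:
E_13 = -13.6057 × 8² / 13²
E_13 = -13.6057 × 64 / 169
E_13 = -5.15245 eV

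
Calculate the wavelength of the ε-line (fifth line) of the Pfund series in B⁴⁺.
121.5020 nm

The lines of a series are numbered from the longest wavelength (smallest ΔE) outward; the fifth line is the transition from n = n_f + 5 to n_f.
The Pfund series has all transitions ending at n_f = 5.

For B⁴⁺ (Z = 5), the fifth line (ε-line) is the jump from n = 10 to n = 5:
E_10 = -13.6057 × 5² / 10² = -3.4014250 eV
E_5 = -13.6057 × 5² / 5² = -13.6057000 eV
ΔE = E_10 - E_5 = 10.2042750 eV

λ = hc/E = 1239.84 eV·nm / 10.2042750 eV
λ = 121.5020 nm

This is the ε-line of the Pfund series in B⁴⁺.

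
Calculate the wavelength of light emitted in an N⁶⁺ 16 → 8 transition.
158.69651 nm

First, find the transition energy using E_n = -13.6057 Z² / n² eV:
E_16 = -13.6057 × 7² / 16² = -2.604216016 eV
E_8 = -13.6057 × 7² / 8² = -10.416864063 eV

Photon energy: |ΔE| = |E_8 - E_16| = 7.812648047 eV

Convert to wavelength using E = hc/λ with hc = 1239.84 eV·nm:
λ = hc/E = 1239.84 eV·nm / 7.812648047 eV
λ = 158.69651 nm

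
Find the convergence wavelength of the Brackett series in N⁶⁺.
29.755596 nm

The series limit corresponds to the transition from n = ∞ to n = 4.
This is the highest energy (shortest wavelength) transition in the Brackett series.

E_∞ = 0 eV
E_4 = -13.6057 × 7² / 4² = -41.66745625 eV

Energy at series limit:
ΔE = E_∞ - E_4 = 0 - (-41.66745625) = 41.66745625 eV
λ = hc/E = 1239.84 eV·nm / 41.66745625 eV = 29.755596 nm

This energy equals the ionization energy from the n = 4 state of N⁶⁺.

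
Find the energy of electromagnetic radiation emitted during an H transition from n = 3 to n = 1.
12.09396 eV

The energy levels are E_n = -13.6057 eV / n².

Energy at n = 3: E_3 = -13.6057 / 3² = -1.51174444 eV
Energy at n = 1: E_1 = -13.6057 / 1² = -13.60570000 eV

For emission (electron falling to lower state), the photon energy is:
E_photon = E_3 - E_1 = |-1.51174444 - (-13.60570000)|
E_photon = 12.09396 eV

This energy is carried away by the emitted photon.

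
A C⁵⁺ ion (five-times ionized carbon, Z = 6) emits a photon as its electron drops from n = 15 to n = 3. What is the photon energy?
52.2459 eV

The energy levels are E_n = -13.6057 Z² eV / n².

Energy at n = 15: E_15 = -13.6057 × 6² / 15² = -2.1769120 eV
Energy at n = 3: E_3 = -13.6057 × 6² / 3² = -54.4228000 eV

For emission (electron falling to lower state), the photon energy is:
E_photon = E_15 - E_3 = |-2.1769120 - (-54.4228000)|
E_photon = 52.2459 eV

This energy is carried away by the emitted photon.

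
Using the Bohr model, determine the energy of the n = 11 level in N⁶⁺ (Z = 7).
-5.5097 eV

For hydrogen-like ions, the energy levels scale with Z²:
E_n = -13.6057 Z² / n² eV

For N⁶⁺ (Z = 7) at n = 11:
E_11 = -13.6057 × 7² / 11²
E_11 = -13.6057 × 49 / 121
E_11 = -666.6793 / 121
E_11 = -5.5097 eV

The energy is 49 times more negative than hydrogen at the same n due to the stronger nuclear charge.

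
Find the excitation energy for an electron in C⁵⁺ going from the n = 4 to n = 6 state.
17.007 eV

The energy levels of a hydrogen-like atom are E_n = -13.6057 Z² eV / n².

Energy at n = 4: E_4 = -13.6057 × 6² / 4² = -30.612825 eV
Energy at n = 6: E_6 = -13.6057 × 6² / 6² = -13.605700 eV

The excitation energy is the difference:
ΔE = E_6 - E_4
ΔE = -13.605700 - (-30.612825)
ΔE = 17.007 eV

Since this is positive, energy must be absorbed (photon absorption).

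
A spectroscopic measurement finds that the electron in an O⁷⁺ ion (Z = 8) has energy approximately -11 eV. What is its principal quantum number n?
n = 9

The exact energy levels follow E_n = -13.6057 Z² / n² eV with Z = 8.

The measured value (-11 eV) is reported to only 2 significant figures, so we must test candidate n values and see which one matches to that precision.

Candidate energies:
  n = 7:  E = -13.6057 × 8² / 7² = -17.77071 eV
  n = 8:  E = -13.6057 × 8² / 8² = -13.60570 eV
  n = 9:  E = -13.6057 × 8² / 9² = -10.75018 eV  ← matches
  n = 10:  E = -13.6057 × 8² / 10² = -8.70765 eV
  n = 11:  E = -13.6057 × 8² / 11² = -7.19640 eV

Checking against the measurement of -11 eV (2 sig figs), only n = 9 agrees:
E_9 = -10.75018 eV, which rounds to -11 eV ✓

Therefore n = 9.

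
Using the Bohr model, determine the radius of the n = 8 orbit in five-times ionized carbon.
0.5645 nm (or 5.6446 Å)

The Bohr radius formula is:
r_n = n² a₀ / Z

where a₀ = 0.0529177 nm is the Bohr radius.

For C⁵⁺ (Z = 6) at n = 8:
r_8 = 8² × 0.0529177 nm / 6
r_8 = 64 × 0.0529177 nm / 6
r_8 = 3.38673 nm / 6
r_8 = 0.5645 nm

The electron orbits at approximately 0.5645 nm from the nucleus.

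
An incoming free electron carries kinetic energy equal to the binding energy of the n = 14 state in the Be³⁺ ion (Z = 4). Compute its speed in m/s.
6.251e+05 m/s (or 0.208496% of c)

The binding energy at n = 14 for Be³⁺ is:
E_14 = -13.6057 × 4²/14² = -1.11066939 eV
|E_14| = 1.11066939 eV

Convert to Joules:
KE = 1.11066939 eV × (1.602177 × 10⁻¹⁹ J/eV) = 1.77949e-19 J

Using KE = ½mv²:
v = √(2·KE/m_e)
v = √(2 × 1.77949e-19 J / 9.10938 × 10⁻³¹ kg)
v = 6.251e+05 m/s

This is approximately 0.208496% the speed of light.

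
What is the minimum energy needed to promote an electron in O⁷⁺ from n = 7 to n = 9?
7.0205 eV

The energy levels of a hydrogen-like atom are E_n = -13.6057 Z² eV / n².

Energy at n = 7: E_7 = -13.6057 × 8² / 7² = -17.7707102 eV
Energy at n = 9: E_9 = -13.6057 × 8² / 9² = -10.7501827 eV

The excitation energy is the difference:
ΔE = E_9 - E_7
ΔE = -10.7501827 - (-17.7707102)
ΔE = 7.0205 eV

Since this is positive, energy must be absorbed (photon absorption).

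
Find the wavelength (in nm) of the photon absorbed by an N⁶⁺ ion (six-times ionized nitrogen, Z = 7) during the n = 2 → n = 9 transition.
7.8253 nm

First, find the transition energy using E_n = -13.6057 Z² / n² eV:
E_2 = -13.6057 × 7² / 2² = -166.669825 eV
E_9 = -13.6057 × 7² / 9² = -8.230609 eV

Photon energy: |ΔE| = |E_9 - E_2| = 158.439216 eV

Convert to wavelength using E = hc/λ with hc = 1239.84 eV·nm:
λ = hc/E = 1239.84 eV·nm / 158.439216 eV
λ = 7.8253 nm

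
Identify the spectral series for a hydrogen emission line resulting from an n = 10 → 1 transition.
Lyman series

The spectral series in hydrogen are named based on the final (lower) energy level:
- Lyman series: n_final = 1 (ultraviolet)
- Balmer series: n_final = 2 (visible/near-UV)
- Paschen series: n_final = 3 (infrared)
- Brackett series: n_final = 4 (infrared)
- Pfund series: n_final = 5 (far infrared)

Since this transition ends at n = 1, it belongs to the Lyman series.

For reference, this 10 → 1 line has photon energy
ΔE = 13.6057 eV × (1/1² - 1/10²) = 13.4696430 eV,
corresponding to wavelength λ = hc/ΔE = 1239.84 eV·nm / 13.4696430 eV = 92.04698 nm in the ultraviolet region.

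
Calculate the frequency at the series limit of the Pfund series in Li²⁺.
1.184e+15 Hz

The series limit corresponds to the transition from n = ∞ to n = 5.
This is the highest energy (shortest wavelength) transition in the Pfund series.

E_∞ = 0 eV
E_5 = -13.6057 × 3² / 5² = -4.898052 eV

Energy at series limit:
ΔE = E_∞ - E_5 = 0 - (-4.898052) = 4.898052 eV
E = 4.898052 eV × (1.602177 × 10⁻¹⁹ J/eV) = 7.84755e-19 J
f = E/h = 7.84755e-19 J / (6.62607 × 10⁻³⁴ J·s) = 1.184e+15 Hz

This energy equals the ionization energy from the n = 5 state of Li²⁺.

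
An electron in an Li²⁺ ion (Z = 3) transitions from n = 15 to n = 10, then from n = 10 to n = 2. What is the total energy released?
30.068597 eV

The energy levels of Li²⁺ are E_n = -13.6057 × 3² / n² eV.

First transition (15 → 10):
ΔE₁ = |E_10 - E_15|
ΔE₁ = |-1.224513000000 - (-0.544228000000)| = 0.680285000 eV

Second transition (10 → 2):
ΔE₂ = |E_2 - E_10|
ΔE₂ = |-30.612825000000 - (-1.224513000000)| = 29.388312000 eV

Total energy released:
E_total = ΔE₁ + ΔE₂ = 0.680285000 + 29.388312000 = 30.068597 eV

Note: This equals the direct transition 15 → 2: 30.068597 eV ✓
Energy is conserved regardless of the path taken.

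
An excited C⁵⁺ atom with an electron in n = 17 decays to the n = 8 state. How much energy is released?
5.95838 eV

The energy levels are E_n = -13.6057 Z² eV / n².

Energy at n = 17: E_17 = -13.6057 × 6² / 17² = -1.69482768 eV
Energy at n = 8: E_8 = -13.6057 × 6² / 8² = -7.65320625 eV

For emission (electron falling to lower state), the photon energy is:
E_photon = E_17 - E_8 = |-1.69482768 - (-7.65320625)|
E_photon = 5.95838 eV

This energy is carried away by the emitted photon.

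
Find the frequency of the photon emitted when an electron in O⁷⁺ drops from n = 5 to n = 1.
2.02128e+17 Hz

First, find the transition energy:
E_5 = -13.6057 × 8² / 5² = -34.830592 eV
E_1 = -13.6057 × 8² / 1² = -870.764800 eV
|ΔE| = |E_1 - E_5| = 835.934208 eV

Convert to Joules: E = 835.934208 eV × (1.602177 × 10⁻¹⁹ J/eV) = 1.3393146e-16 J

Using E = hf:
f = E/h = 1.3393146e-16 J / (6.62607 × 10⁻³⁴ J·s)
f = 2.02128e+17 Hz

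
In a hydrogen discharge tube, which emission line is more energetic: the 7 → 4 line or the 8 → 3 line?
8 → 3

Calculate the energy for each transition:

Transition 7 → 4:
ΔE₁ = |E_4 - E_7| = |-13.6057/4² - (-13.6057/7²)|
ΔE₁ = |-0.850356250000 - (-0.277667346939)| = 0.572688903 eV

Transition 8 → 3:
ΔE₂ = |E_3 - E_8| = |-13.6057/3² - (-13.6057/8²)|
ΔE₂ = |-1.511744444444 - (-0.212589062500)| = 1.299155382 eV

Since 1.299155382 eV > 0.572688903 eV, the transition 8 → 3 emits the more energetic photon.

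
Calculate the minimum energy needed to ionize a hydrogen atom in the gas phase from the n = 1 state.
13.61 eV

The ionization energy is the energy needed to remove the electron completely (n → ∞).

For hydrogen, E_n = -13.6057 eV / n².

At n = 1: E_1 = -13.6057 / 1² = -13.60570 eV
At n = ∞: E_∞ = 0 eV

Ionization energy = E_∞ - E_1 = 0 - (-13.60570) = 13.60570 eV
Ionization energy ≈ 13.61 eV

This is also called the binding energy of the electron in state n = 1.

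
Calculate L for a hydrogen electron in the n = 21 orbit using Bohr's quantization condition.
2.21e-33 J·s (or 21ℏ)

In the Bohr model, angular momentum is quantized:
L = nℏ

where ℏ = h/(2π) = 1.0546e-34 J·s

For n = 21:
L = 21 × 1.0546e-34 J·s
L = 2.21e-33 J·s

This can also be written as L = 21ℏ.
The angular momentum is an integer multiple of the reduced Planck constant.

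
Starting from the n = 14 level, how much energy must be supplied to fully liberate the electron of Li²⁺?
0.625 eV

The ionization energy is the energy needed to remove the electron completely (n → ∞).

For a hydrogen-like ion with Z = 3, E_n = -13.6057 Z² / n² eV.

At n = 14: E_14 = -13.6057 × 3² / 14² = -0.624752 eV
At n = ∞: E_∞ = 0 eV

Ionization energy = E_∞ - E_14 = 0 - (-0.624752) = 0.624752 eV
Ionization energy ≈ 0.625 eV

This is also called the binding energy of the electron in state n = 14.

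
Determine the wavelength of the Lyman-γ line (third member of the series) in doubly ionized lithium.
10.8002 nm

The lines of a series are numbered from the longest wavelength (smallest ΔE) outward; the third line is the transition from n = n_f + 3 to n_f.
The Lyman series has all transitions ending at n_f = 1.

For Li²⁺ (Z = 3), the third line (γ-line) is the jump from n = 4 to n = 1:
E_4 = -13.6057 × 3² / 4² = -7.653206 eV
E_1 = -13.6057 × 3² / 1² = -122.451300 eV
ΔE = E_4 - E_1 = 114.798094 eV

λ = hc/E = 1239.84 eV·nm / 114.798094 eV
λ = 10.8002 nm

This is the γ-line of the Lyman series in Li²⁺.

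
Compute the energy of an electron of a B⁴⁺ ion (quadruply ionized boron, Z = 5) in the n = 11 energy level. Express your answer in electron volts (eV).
-2.811 eV

The energy levels of a hydrogen-like atom are given by:
E_n = -13.6057 Z² / n² eV  (with Z = 5 for B⁴⁺)

For n = 11:
E_11 = -13.6057 × 5² / 11²
E_11 = -13.6057 × 25 / 121
E_11 = -2.811 eV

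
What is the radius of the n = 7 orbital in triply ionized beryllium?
0.6482 nm (or 6.4824 Å)

The Bohr radius formula is:
r_n = n² a₀ / Z

where a₀ = 0.0529177 nm is the Bohr radius.

For Be³⁺ (Z = 4) at n = 7:
r_7 = 7² × 0.0529177 nm / 4
r_7 = 49 × 0.0529177 nm / 4
r_7 = 2.59297 nm / 4
r_7 = 0.6482 nm

The electron orbits at approximately 0.6482 nm from the nucleus.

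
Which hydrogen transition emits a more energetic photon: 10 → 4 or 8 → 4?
10 → 4

Calculate the energy for each transition:

Transition 10 → 4:
ΔE₁ = |E_4 - E_10| = |-13.6057/4² - (-13.6057/10²)|
ΔE₁ = |-0.85035625000 - (-0.13605700000)| = 0.71429925 eV

Transition 8 → 4:
ΔE₂ = |E_4 - E_8| = |-13.6057/4² - (-13.6057/8²)|
ΔE₂ = |-0.85035625000 - (-0.21258906250)| = 0.63776719 eV

Since 0.71429925 eV > 0.63776719 eV, the transition 10 → 4 emits the more energetic photon.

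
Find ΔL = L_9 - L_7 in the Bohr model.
2.11e-34 J·s (or 2ℏ)

In the Bohr model, L_n = nℏ where ℏ = 1.0546e-34 J·s.

L_9 = 9ℏ = 9.4914e-34 J·s
L_7 = 7ℏ = 7.3822e-34 J·s

ΔL = L_9 - L_7 = (9 - 7)ℏ = 2ℏ
ΔL = 2 × 1.0546e-34 J·s = 2.11e-34 J·s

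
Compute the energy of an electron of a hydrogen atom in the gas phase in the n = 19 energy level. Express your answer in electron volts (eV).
-0.0377 eV

The energy levels of a hydrogen-like atom are given by:
E_n = -13.6057 eV / n²

For n = 19:
E_19 = -13.6057 eV / 19²
E_19 = -13.6057 eV / 361
E_19 = -0.0377 eV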